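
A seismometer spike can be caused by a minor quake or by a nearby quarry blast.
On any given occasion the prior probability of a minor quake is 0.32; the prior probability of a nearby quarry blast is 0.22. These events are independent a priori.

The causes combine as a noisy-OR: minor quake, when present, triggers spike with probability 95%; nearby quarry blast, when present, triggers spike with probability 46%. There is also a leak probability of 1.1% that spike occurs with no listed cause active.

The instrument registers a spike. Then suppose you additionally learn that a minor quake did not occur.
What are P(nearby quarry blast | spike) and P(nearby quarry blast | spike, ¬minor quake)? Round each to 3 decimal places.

Under noisy-OR, P(spike | causes) = 1 − (1−0.011)·∏(1−qᵢ) over the active causes.
Sum P(spike|·) weighted by the priors over the 4 (minor quake, nearby quarry blast) configurations:
  P(spike) = 0.011*0.68*0.78 + 0.46594*0.68*0.22 + 0.95055*0.32*0.78 + 0.973297*0.32*0.22
        = 0.005834 + 0.069705 + 0.237257 + 0.068520 = 0.381316
The terms with nearby quarry blast present sum to 0.138225, so
  P(nearby quarry blast | spike) = 0.138225 / 0.381316 ≈ 0.362

With the extra evidence:
P(spike | ¬minor quake) = 0.011*0.78 + 0.46594*0.22 = 0.008580 + 0.102507 = 0.111087
Of this, 0.102507 comes from 0.46594*0.22 (the nearby quarry blast=true cases).
Hence the posterior is 0.102507/0.111087 ≈ 0.923.

P(nearby quarry blast | spike) ≈ 0.362; P(nearby quarry blast | spike, ¬minor quake) ≈ 0.923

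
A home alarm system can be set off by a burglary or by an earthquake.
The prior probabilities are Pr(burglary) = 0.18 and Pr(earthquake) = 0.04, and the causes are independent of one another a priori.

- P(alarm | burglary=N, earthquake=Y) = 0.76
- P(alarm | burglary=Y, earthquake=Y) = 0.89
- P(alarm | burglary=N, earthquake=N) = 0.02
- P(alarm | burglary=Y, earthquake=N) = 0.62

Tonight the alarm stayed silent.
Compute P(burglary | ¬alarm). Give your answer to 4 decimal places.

P(burglary | ¬alarm) ≈ 0.0786

P(¬alarm) = 0.98×0.82×0.96 + 0.24×0.82×0.04 + 0.38×0.18×0.96 + 0.11×0.18×0.04 = 0.771456 + 0.007872 + 0.065664 + 0.000792 = 0.845784
Restricting to configurations with burglary present: 0.065664 + 0.000792 = 0.066456.
So P(burglary | ¬alarm) = 0.066456/0.845784 ≈ 0.0786.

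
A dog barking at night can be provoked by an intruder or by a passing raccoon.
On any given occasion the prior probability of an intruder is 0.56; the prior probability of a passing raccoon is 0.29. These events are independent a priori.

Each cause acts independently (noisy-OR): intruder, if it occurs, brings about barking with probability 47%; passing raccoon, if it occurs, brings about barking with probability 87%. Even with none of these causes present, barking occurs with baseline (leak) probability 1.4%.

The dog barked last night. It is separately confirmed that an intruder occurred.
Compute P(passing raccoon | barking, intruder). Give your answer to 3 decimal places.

P(passing raccoon | barking, intruder) ≈ 0.444

Under noisy-OR, P(barking | causes) = 1 − (1−0.014)·∏(1−qᵢ) over the active causes.
By total probability over both values of passing raccoon:
  P(barking | intruder) = 0.47742*0.71 + 0.932065*0.29
        = 0.338968 + 0.270299 = 0.609267
Keeping only the passing raccoon-present terms gives 0.270299, so
  P(passing raccoon | barking, intruder) = 0.270299 / 0.609267 ≈ 0.444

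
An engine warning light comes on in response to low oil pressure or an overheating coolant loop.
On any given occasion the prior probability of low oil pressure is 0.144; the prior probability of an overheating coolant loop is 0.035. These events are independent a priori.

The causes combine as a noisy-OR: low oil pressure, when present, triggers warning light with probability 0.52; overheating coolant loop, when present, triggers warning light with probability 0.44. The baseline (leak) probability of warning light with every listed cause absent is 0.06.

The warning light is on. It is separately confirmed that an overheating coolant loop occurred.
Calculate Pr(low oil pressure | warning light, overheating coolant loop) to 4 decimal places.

Under noisy-OR, P(warning light | causes) = 1 − (1−0.06)·∏(1−qᵢ) over the active causes.
P(warning light | overheating coolant loop) = 0.4736×0.856 + 0.747328×0.144 = 0.405402 + 0.107615 = 0.513017
The low oil pressure-present share is 0.747328×0.144 = 0.107615.
Hence the posterior is 0.107615/0.513017 ≈ 0.2098.

Pr(low oil pressure | warning light, overheating coolant loop) ≈ 0.2098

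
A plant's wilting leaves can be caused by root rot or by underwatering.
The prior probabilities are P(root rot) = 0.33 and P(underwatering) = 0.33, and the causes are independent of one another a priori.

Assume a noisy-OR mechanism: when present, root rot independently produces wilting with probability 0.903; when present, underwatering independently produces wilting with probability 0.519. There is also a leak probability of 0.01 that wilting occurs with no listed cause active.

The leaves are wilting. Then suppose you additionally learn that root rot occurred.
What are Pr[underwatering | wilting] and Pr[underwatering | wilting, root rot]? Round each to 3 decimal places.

Pr[underwatering | wilting] ≈ 0.518; Pr[underwatering | wilting, root rot] ≈ 0.342

Under noisy-OR, P(wilting | causes) = 1 − (1−0.01)·∏(1−qᵢ) over the active causes.
Sum P(wilting|·) weighted by the priors over the 4 (root rot, underwatering) configurations:
  P(wilting) = 0.01·0.67·0.67 + 0.52381·0.67·0.33 + 0.90397·0.33·0.67 + 0.95381·0.33·0.33
        = 0.004489 + 0.115814 + 0.199868 + 0.103870 = 0.424041
The terms with underwatering present sum to 0.219684, so
  P(underwatering | wilting) = 0.219684 / 0.424041 ≈ 0.518

Now condition on the additional information:
P(wilting | root rot) = 0.90397×0.67 + 0.95381×0.33 = 0.605660 + 0.314757 = 0.920417
Of this, 0.314757 comes from 0.95381×0.33 (the underwatering=true cases).
P(underwatering | wilting, root rot) = 0.314757 / 0.920417 ≈ 0.342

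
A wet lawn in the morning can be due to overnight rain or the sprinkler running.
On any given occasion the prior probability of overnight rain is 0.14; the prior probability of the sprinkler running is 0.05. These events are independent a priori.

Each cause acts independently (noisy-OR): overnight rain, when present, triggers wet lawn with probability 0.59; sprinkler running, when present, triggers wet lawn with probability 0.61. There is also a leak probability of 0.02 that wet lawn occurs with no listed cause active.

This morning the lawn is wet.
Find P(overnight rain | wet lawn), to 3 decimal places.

Under noisy-OR, P(wet lawn | causes) = 1 − (1−0.02)·∏(1−qᵢ) over the active causes.
Enumerate the 4 (overnight rain, sprinkler running) configurations and weight by the priors:
  P(wet lawn) = 0.02·0.86·0.95 + 0.6178·0.86·0.05 + 0.5982·0.14·0.95 + 0.843298·0.14·0.05
        = 0.016340 + 0.026565 + 0.079561 + 0.005903 = 0.128369
The terms with overnight rain present sum to 0.085464, so
  P(overnight rain | wet lawn) = 0.085464 / 0.128369 ≈ 0.666

P(overnight rain | wet lawn) ≈ 0.666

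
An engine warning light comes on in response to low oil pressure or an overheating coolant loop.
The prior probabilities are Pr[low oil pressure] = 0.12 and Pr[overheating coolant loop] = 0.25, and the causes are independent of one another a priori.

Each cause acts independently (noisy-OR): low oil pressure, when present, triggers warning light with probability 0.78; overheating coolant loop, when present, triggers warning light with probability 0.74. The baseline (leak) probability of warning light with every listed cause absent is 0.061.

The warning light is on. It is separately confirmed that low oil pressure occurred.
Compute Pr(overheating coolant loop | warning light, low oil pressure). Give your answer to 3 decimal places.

Under noisy-OR, P(warning light | causes) = 1 − (1−0.061)·∏(1−qᵢ) over the active causes.
Sum P(warning light|·) weighted by the priors over both values of overheating coolant loop:
  P(warning light | low oil pressure) = 0.79342·0.75 + 0.946289·0.25
        = 0.595065 + 0.236572 = 0.831637
Keeping only the overheating coolant loop-present terms gives 0.236572, so
  P(overheating coolant loop | warning light, low oil pressure) = 0.236572 / 0.831637 ≈ 0.284

Pr(overheating coolant loop | warning light, low oil pressure) ≈ 0.284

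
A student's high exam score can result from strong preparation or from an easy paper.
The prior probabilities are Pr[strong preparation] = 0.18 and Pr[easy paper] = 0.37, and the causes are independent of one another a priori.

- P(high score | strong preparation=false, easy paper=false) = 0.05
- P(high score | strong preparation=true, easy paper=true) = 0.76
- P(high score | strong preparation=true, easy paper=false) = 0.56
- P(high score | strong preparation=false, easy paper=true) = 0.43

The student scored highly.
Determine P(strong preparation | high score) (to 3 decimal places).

P(strong preparation | high score) ≈ 0.422

Weight on strong preparation=true, given the evidence: 0.063504 + 0.050616 = 0.114120
Denominator P(high score): 0.05×0.82×0.63 + 0.43×0.82×0.37 + 0.56×0.18×0.63 + 0.76×0.18×0.37 = 0.270412
P(strong preparation | high score) = 0.114120/0.270412 ≈ 0.422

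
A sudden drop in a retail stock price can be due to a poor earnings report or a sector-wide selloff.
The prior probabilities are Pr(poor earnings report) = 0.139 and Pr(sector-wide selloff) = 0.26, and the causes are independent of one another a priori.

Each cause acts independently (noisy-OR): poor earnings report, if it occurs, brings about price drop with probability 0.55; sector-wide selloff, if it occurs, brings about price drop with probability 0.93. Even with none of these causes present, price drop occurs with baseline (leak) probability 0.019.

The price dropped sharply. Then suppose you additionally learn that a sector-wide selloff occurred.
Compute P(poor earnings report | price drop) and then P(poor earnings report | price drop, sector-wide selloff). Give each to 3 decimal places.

Under noisy-OR, P(price drop | causes) = 1 − (1−0.019)·∏(1−qᵢ) over the active causes.
P(price drop) = 0.019×0.861×0.74 + 0.93133×0.861×0.26 + 0.55855×0.139×0.74 + 0.969098×0.139×0.26 = 0.012106 + 0.208488 + 0.057452 + 0.035023 = 0.313069
Of this, 0.092475 comes from 0.057452 + 0.035023 (the poor earnings report=true cases).
So P(poor earnings report | price drop) = 0.092475/0.313069 ≈ 0.295.

With the extra evidence:
P(price drop | sector-wide selloff) = 0.93133×0.861 + 0.969098×0.139 = 0.801875 + 0.134705 = 0.936580
Restricting to configurations with poor earnings report present: 0.969098×0.139 = 0.134705.
So P(poor earnings report | price drop, sector-wide selloff) = 0.134705/0.936580 ≈ 0.144.

P(poor earnings report | price drop) ≈ 0.295; P(poor earnings report | price drop, sector-wide selloff) ≈ 0.144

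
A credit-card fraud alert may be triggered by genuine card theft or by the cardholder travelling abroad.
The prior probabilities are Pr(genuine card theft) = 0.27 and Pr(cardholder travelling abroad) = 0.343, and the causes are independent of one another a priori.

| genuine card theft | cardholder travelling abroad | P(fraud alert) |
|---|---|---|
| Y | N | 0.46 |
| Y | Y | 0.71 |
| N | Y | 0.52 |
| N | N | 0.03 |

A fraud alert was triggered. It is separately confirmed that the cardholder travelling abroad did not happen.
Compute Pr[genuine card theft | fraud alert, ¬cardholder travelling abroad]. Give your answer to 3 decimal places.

Pr[genuine card theft | fraud alert, ¬cardholder travelling abroad] ≈ 0.850

P(fraud alert | ¬cardholder travelling abroad) = 0.03·0.73 + 0.46·0.27 = 0.021900 + 0.124200 = 0.146100
Of this, 0.124200 comes from 0.46·0.27 (the genuine card theft=true cases).
Hence the posterior is 0.124200/0.146100 ≈ 0.850.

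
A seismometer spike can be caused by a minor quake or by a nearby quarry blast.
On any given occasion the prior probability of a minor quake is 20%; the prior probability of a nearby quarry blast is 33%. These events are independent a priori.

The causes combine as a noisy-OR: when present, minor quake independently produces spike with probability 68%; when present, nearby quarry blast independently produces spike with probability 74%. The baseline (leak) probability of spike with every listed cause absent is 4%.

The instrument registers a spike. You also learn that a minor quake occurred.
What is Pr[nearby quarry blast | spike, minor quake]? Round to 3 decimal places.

Pr[nearby quarry blast | spike, minor quake] ≈ 0.395

Under noisy-OR, P(spike | causes) = 1 − (1−0.04)·∏(1−qᵢ) over the active causes.
By total probability over both values of nearby quarry blast:
  P(spike | minor quake) = 0.6928*0.67 + 0.920128*0.33
        = 0.464176 + 0.303642 = 0.767818
The terms with nearby quarry blast present sum to 0.303642, so
  P(nearby quarry blast | spike, minor quake) = 0.303642 / 0.767818 ≈ 0.395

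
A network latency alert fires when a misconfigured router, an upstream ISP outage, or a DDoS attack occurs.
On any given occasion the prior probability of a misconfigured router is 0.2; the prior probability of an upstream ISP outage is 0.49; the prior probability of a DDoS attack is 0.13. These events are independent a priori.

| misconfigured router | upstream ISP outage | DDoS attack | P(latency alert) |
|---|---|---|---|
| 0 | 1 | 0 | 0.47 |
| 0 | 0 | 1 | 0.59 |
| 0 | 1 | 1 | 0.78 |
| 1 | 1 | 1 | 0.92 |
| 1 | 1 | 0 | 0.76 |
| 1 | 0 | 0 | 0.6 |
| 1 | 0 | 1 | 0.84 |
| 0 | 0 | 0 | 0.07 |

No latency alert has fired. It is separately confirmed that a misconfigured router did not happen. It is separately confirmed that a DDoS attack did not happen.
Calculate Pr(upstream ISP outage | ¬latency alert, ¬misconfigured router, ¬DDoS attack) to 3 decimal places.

Sum P(¬latency alert|·) weighted by the priors over both values of upstream ISP outage:
  P(¬latency alert | ¬misconfigured router, ¬DDoS attack) = 0.93*0.51 + 0.53*0.49
        = 0.474300 + 0.259700 = 0.734000
Configurations with upstream ISP outage contribute 0.259700, so
  P(upstream ISP outage | ¬latency alert, ¬misconfigured router, ¬DDoS attack) = 0.259700 / 0.734000 ≈ 0.354

Pr(upstream ISP outage | ¬latency alert, ¬misconfigured router, ¬DDoS attack) ≈ 0.354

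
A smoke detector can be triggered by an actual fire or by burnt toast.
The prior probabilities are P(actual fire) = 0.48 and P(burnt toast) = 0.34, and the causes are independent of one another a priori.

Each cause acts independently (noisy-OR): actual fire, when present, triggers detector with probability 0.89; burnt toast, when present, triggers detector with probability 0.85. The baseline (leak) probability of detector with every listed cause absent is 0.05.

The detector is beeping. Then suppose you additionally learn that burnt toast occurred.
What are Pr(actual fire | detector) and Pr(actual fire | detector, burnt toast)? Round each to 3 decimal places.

Pr(actual fire | detector) ≈ 0.725; Pr(actual fire | detector, burnt toast) ≈ 0.514

Under noisy-OR, P(detector | causes) = 1 − (1−0.05)·∏(1−qᵢ) over the active causes.
Enumerate the 4 (actual fire, burnt toast) configurations and weight by the priors:
  P(detector) = 0.05·0.52·0.66 + 0.8575·0.52·0.34 + 0.8955·0.48·0.66 + 0.984325·0.48·0.34
        = 0.017160 + 0.151606 + 0.283694 + 0.160642 = 0.613102
The terms with actual fire present sum to 0.444336, so
  P(actual fire | detector) = 0.444336 / 0.613102 ≈ 0.725

Now condition on the additional information:
For the numerator, keep only actual fire=true terms: 0.984325·0.48 = 0.472476
Denominator P(detector | burnt toast): 0.8575·0.52 + 0.984325·0.48 = 0.918376
Posterior = 0.472476 / 0.918376 ≈ 0.514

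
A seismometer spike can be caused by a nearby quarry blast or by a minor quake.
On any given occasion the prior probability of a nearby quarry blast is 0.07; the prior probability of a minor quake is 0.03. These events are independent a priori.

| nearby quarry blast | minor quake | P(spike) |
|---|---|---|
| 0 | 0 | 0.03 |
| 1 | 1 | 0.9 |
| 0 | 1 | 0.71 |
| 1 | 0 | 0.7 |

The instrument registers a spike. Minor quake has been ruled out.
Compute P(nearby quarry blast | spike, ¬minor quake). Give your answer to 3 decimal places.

Enumerate both values of nearby quarry blast and weight by the priors:
  P(spike | ¬minor quake) = 0.03·0.93 + 0.7·0.07
        = 0.027900 + 0.049000 = 0.076900
Configurations with nearby quarry blast contribute 0.049000, so
  P(nearby quarry blast | spike, ¬minor quake) = 0.049000 / 0.076900 ≈ 0.637

P(nearby quarry blast | spike, ¬minor quake) ≈ 0.637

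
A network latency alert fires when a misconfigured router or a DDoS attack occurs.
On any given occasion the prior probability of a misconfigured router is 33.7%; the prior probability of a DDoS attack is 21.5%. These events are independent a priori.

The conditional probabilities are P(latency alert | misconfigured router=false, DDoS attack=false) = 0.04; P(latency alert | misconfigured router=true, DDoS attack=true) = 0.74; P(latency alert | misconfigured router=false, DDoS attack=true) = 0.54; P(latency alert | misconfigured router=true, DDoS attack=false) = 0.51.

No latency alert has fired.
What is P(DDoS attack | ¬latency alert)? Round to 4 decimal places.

P(DDoS attack | ¬latency alert) ≈ 0.1183

By total probability over the 4 (misconfigured router, DDoS attack) configurations:
  P(¬latency alert) = 0.96·0.663·0.785 + 0.46·0.663·0.215 + 0.49·0.337·0.785 + 0.26·0.337·0.215
        = 0.499637 + 0.065571 + 0.129627 + 0.018838 = 0.713673
Configurations with DDoS attack contribute 0.084409, so
  P(DDoS attack | ¬latency alert) = 0.084409 / 0.713673 ≈ 0.1183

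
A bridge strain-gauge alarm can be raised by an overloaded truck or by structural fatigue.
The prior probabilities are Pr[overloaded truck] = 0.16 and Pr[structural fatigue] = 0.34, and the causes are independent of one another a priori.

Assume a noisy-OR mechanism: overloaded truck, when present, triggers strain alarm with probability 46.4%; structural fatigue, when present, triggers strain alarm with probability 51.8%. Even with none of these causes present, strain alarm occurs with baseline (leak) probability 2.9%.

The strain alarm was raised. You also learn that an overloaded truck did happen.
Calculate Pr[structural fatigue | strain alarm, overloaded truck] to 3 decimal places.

Under noisy-OR, P(strain alarm | causes) = 1 − (1−0.029)·∏(1−qᵢ) over the active causes.
P(strain alarm | overloaded truck) = 0.479544*0.66 + 0.74914*0.34 = 0.316499 + 0.254708 = 0.571207
Restricting to configurations with structural fatigue present: 0.74914*0.34 = 0.254708.
P(structural fatigue | strain alarm, overloaded truck) = 0.254708 / 0.571207 ≈ 0.446

Pr[structural fatigue | strain alarm, overloaded truck] ≈ 0.446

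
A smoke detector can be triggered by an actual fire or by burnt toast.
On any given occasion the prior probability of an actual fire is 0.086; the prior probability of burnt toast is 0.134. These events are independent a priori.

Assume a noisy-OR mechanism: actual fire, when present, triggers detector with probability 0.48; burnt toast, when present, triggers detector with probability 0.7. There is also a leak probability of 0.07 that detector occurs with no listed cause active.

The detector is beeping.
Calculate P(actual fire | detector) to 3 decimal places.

Under noisy-OR, P(detector | causes) = 1 − (1−0.07)·∏(1−qᵢ) over the active causes.
Numerator (weight on configurations with actual fire): 0.038459 + 0.009852 = 0.048311
The normalizing constant is 0.07·0.914·0.866 + 0.721·0.914·0.134 + 0.5164·0.086·0.866 + 0.85492·0.086·0.134 = 0.192023
P(actual fire | detector) = 0.048311/0.192023 ≈ 0.252

P(actual fire | detector) ≈ 0.252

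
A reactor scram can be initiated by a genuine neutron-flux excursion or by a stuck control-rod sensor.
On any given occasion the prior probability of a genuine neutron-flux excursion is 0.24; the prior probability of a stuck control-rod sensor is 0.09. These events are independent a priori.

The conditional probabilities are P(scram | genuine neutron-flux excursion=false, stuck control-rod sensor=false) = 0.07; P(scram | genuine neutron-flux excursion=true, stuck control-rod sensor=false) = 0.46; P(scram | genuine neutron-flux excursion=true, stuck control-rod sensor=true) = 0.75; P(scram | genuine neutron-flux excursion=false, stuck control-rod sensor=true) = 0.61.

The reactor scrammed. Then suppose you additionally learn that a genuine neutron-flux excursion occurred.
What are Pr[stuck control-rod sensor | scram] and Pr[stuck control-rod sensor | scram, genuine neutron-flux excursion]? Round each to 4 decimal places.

Pr[stuck control-rod sensor | scram] ≈ 0.2801; Pr[stuck control-rod sensor | scram, genuine neutron-flux excursion] ≈ 0.1389

Weight on stuck control-rod sensor=true, given the evidence: 0.041724 + 0.016200 = 0.057924
The normalizing constant is 0.07·0.76·0.91 + 0.61·0.76·0.09 + 0.46·0.24·0.91 + 0.75·0.24·0.09 = 0.206800
Posterior = 0.057924 / 0.206800 ≈ 0.2801

Now also conditioning on genuine neutron-flux excursion=true:
P(scram | genuine neutron-flux excursion) = 0.46·0.91 + 0.75·0.09 = 0.418600 + 0.067500 = 0.486100
Restricting to configurations with stuck control-rod sensor present: 0.75·0.09 = 0.067500.
So P(stuck control-rod sensor | scram, genuine neutron-flux excursion) = 0.067500/0.486100 ≈ 0.1389.
This is intercausal reasoning (explaining away): once genuine neutron-flux excursion accounts for the scram, stuck control-rod sensor becomes less likely.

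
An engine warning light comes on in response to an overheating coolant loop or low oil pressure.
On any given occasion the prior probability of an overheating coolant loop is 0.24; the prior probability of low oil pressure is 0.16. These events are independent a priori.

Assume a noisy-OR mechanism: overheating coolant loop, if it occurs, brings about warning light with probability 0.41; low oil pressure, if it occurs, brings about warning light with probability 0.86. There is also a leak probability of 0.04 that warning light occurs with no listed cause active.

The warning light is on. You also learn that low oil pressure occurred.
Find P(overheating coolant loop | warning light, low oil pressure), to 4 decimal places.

Under noisy-OR, P(warning light | causes) = 1 − (1−0.04)·∏(1−qᵢ) over the active causes.
P(warning light | low oil pressure) = 0.8656*0.76 + 0.920704*0.24 = 0.657856 + 0.220969 = 0.878825
Of this, 0.220969 comes from 0.920704*0.24 (the overheating coolant loop=true cases).
P(overheating coolant loop | warning light, low oil pressure) = 0.220969 / 0.878825 ≈ 0.2514

P(overheating coolant loop | warning light, low oil pressure) ≈ 0.2514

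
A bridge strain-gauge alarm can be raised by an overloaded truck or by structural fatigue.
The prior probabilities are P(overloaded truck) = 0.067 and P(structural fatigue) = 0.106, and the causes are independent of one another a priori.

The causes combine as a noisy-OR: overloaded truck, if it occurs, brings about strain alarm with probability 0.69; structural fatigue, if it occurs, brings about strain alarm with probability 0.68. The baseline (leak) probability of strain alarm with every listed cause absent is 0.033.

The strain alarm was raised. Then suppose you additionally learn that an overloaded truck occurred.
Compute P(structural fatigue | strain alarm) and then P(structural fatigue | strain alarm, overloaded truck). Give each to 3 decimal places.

P(structural fatigue | strain alarm) ≈ 0.518; P(structural fatigue | strain alarm, overloaded truck) ≈ 0.133

Under noisy-OR, P(strain alarm | causes) = 1 − (1−0.033)·∏(1−qᵢ) over the active causes.
For the numerator, keep only structural fatigue=true terms: 0.068295 + 0.006421 = 0.074716
Normalizer over all consistent configurations: 0.033*0.933*0.894 + 0.69056*0.933*0.106 + 0.70023*0.067*0.894 + 0.904074*0.067*0.106 = 0.144183
Posterior = 0.074716 / 0.144183 ≈ 0.518

Now also conditioning on overloaded truck=true:
Enumerate both values of structural fatigue and weight by the priors:
  P(strain alarm | overloaded truck) = 0.70023×0.894 + 0.904074×0.106
        = 0.626006 + 0.095832 = 0.721838
Configurations with structural fatigue contribute 0.095832, so
  P(structural fatigue | strain alarm, overloaded truck) = 0.095832 / 0.721838 ≈ 0.133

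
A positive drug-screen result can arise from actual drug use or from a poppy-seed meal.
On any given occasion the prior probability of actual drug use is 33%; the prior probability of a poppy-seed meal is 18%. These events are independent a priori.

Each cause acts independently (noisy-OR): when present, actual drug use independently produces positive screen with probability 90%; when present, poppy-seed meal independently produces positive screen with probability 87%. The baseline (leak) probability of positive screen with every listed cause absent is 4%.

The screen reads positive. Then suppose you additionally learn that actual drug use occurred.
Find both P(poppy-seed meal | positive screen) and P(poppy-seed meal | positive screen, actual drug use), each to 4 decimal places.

P(poppy-seed meal | positive screen) ≈ 0.3812; P(poppy-seed meal | positive screen, actual drug use) ≈ 0.1934

Under noisy-OR, P(positive screen | causes) = 1 − (1−0.04)·∏(1−qᵢ) over the active causes.
Enumerate the 4 (actual drug use, poppy-seed meal) configurations and weight by the priors:
  P(positive screen) = 0.04*0.67*0.82 + 0.8752*0.67*0.18 + 0.904*0.33*0.82 + 0.98752*0.33*0.18
        = 0.021976 + 0.105549 + 0.244622 + 0.058659 = 0.430806
Configurations with poppy-seed meal contribute 0.164208, so
  P(poppy-seed meal | positive screen) = 0.164208 / 0.430806 ≈ 0.3812

Now also conditioning on actual drug use=true:
P(positive screen | actual drug use) = 0.904×0.82 + 0.98752×0.18 = 0.741280 + 0.177754 = 0.919034
Restricting to configurations with poppy-seed meal present: 0.98752×0.18 = 0.177754.
Hence the posterior is 0.177754/0.919034 ≈ 0.1934.
— actual drug use explains away the evidence for poppy-seed meal.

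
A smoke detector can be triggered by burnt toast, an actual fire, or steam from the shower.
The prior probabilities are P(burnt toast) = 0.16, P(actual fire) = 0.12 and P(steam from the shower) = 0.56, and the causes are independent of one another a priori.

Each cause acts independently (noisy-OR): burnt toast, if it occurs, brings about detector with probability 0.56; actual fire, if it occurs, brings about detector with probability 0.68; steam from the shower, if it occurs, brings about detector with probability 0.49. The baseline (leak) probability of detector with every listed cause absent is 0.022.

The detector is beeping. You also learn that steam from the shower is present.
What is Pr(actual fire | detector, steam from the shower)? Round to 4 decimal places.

Under noisy-OR, P(detector | causes) = 1 − (1−0.022)·∏(1−qᵢ) over the active causes.
For the numerator, keep only actual fire=true terms: 0.084711 + 0.017852 = 0.102563
The normalizing constant is 0.50122·0.84·0.88 + 0.84039·0.84·0.12 + 0.780537·0.16·0.88 + 0.929772·0.16·0.12 = 0.582965
Posterior = 0.102563 / 0.582965 ≈ 0.1759

Pr(actual fire | detector, steam from the shower) ≈ 0.1759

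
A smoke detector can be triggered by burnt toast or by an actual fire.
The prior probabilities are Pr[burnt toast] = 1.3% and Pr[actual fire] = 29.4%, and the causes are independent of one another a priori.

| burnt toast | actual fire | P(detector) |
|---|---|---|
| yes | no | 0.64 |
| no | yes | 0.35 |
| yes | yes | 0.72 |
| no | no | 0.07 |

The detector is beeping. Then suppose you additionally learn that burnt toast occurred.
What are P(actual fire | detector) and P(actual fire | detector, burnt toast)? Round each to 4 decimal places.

Sum P(detector|·) weighted by the priors over the 4 (burnt toast, actual fire) configurations:
  P(detector) = 0.07×0.987×0.706 + 0.35×0.987×0.294 + 0.64×0.013×0.706 + 0.72×0.013×0.294
        = 0.048778 + 0.101562 + 0.005874 + 0.002752 = 0.158966
Configurations with actual fire contribute 0.104314, so
  P(actual fire | detector) = 0.104314 / 0.158966 ≈ 0.6562

Now condition on the additional information:
Sum P(detector|·) weighted by the priors over both values of actual fire:
  P(detector | burnt toast) = 0.64*0.706 + 0.72*0.294
        = 0.451840 + 0.211680 = 0.663520
Keeping only the actual fire-present terms gives 0.211680, so
  P(actual fire | detector, burnt toast) = 0.211680 / 0.663520 ≈ 0.3190
This is intercausal reasoning (explaining away): once burnt toast accounts for the detector, actual fire becomes less likely.

P(actual fire | detector) ≈ 0.6562; P(actual fire | detector, burnt toast) ≈ 0.3190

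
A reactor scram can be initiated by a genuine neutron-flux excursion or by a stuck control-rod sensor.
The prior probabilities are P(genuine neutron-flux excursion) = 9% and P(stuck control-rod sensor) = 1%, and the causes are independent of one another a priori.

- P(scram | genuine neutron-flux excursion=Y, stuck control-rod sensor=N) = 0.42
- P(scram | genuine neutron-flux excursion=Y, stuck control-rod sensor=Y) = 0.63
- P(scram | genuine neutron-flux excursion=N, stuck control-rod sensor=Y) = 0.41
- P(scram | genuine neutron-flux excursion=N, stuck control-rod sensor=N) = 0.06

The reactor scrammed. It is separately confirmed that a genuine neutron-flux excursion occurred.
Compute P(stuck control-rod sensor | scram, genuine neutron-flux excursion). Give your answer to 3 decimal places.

P(stuck control-rod sensor | scram, genuine neutron-flux excursion) ≈ 0.015

Enumerate both values of stuck control-rod sensor and weight by the priors:
  P(scram | genuine neutron-flux excursion) = 0.42×0.99 + 0.63×0.01
        = 0.415800 + 0.006300 = 0.422100
The terms with stuck control-rod sensor present sum to 0.006300, so
  P(stuck control-rod sensor | scram, genuine neutron-flux excursion) = 0.006300 / 0.422100 ≈ 0.015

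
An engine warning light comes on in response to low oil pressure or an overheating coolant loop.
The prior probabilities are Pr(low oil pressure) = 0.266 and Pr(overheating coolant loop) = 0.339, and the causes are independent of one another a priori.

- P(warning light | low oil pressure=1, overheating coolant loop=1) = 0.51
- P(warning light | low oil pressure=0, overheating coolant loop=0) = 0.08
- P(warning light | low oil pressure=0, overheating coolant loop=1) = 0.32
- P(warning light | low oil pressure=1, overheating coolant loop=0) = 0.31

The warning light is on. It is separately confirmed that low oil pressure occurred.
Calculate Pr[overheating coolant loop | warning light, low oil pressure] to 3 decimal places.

Pr[overheating coolant loop | warning light, low oil pressure] ≈ 0.458

Enumerate both values of overheating coolant loop and weight by the priors:
  P(warning light | low oil pressure) = 0.31×0.661 + 0.51×0.339
        = 0.204910 + 0.172890 = 0.377800
The terms with overheating coolant loop present sum to 0.172890, so
  P(overheating coolant loop | warning light, low oil pressure) = 0.172890 / 0.377800 ≈ 0.458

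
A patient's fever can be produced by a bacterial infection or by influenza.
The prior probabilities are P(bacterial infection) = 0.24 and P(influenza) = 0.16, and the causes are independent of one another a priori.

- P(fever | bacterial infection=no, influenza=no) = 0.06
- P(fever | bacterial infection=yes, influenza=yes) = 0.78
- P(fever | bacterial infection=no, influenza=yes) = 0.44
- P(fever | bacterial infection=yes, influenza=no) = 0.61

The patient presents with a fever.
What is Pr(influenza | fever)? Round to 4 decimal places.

Pr(influenza | fever) ≈ 0.3410

P(fever) = 0.06*0.76*0.84 + 0.44*0.76*0.16 + 0.61*0.24*0.84 + 0.78*0.24*0.16 = 0.038304 + 0.053504 + 0.122976 + 0.029952 = 0.244736
The influenza-present share is 0.053504 + 0.029952 = 0.083456.
P(influenza | fever) = 0.083456 / 0.244736 ≈ 0.3410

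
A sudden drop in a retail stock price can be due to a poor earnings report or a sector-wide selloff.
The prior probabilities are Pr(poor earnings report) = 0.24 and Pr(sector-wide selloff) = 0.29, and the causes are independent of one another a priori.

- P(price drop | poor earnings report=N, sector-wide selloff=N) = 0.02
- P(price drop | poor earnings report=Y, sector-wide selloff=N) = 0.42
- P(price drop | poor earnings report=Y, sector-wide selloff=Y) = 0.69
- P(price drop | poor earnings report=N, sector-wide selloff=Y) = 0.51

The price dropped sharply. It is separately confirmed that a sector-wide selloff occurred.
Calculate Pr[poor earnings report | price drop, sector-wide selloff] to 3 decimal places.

Pr[poor earnings report | price drop, sector-wide selloff] ≈ 0.299

Enumerate both values of poor earnings report and weight by the priors:
  P(price drop | sector-wide selloff) = 0.51·0.76 + 0.69·0.24
        = 0.387600 + 0.165600 = 0.553200
Keeping only the poor earnings report-present terms gives 0.165600, so
  P(poor earnings report | price drop, sector-wide selloff) = 0.165600 / 0.553200 ≈ 0.299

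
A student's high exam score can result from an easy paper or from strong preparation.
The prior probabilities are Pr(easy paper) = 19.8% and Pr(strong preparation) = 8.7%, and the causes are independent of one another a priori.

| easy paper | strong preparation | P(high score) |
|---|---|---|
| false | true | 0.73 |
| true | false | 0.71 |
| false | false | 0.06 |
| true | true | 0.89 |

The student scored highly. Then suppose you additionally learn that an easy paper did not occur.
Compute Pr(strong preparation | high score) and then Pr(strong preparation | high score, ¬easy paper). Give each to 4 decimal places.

By total probability over the 4 (easy paper, strong preparation) configurations:
  P(high score) = 0.06*0.802*0.913 + 0.73*0.802*0.087 + 0.71*0.198*0.913 + 0.89*0.198*0.087
        = 0.043934 + 0.050935 + 0.128350 + 0.015331 = 0.238550
Keeping only the strong preparation-present terms gives 0.066266, so
  P(strong preparation | high score) = 0.066266 / 0.238550 ≈ 0.2778

Now also conditioning on easy paper≠true:
Enumerate both values of strong preparation and weight by the priors:
  P(high score | ¬easy paper) = 0.06×0.913 + 0.73×0.087
        = 0.054780 + 0.063510 = 0.118290
Keeping only the strong preparation-present terms gives 0.063510, so
  P(strong preparation | high score, ¬easy paper) = 0.063510 / 0.118290 ≈ 0.5369
Ruling out easy paper raises the posterior on strong preparation — the flip side of explaining away.

Pr(strong preparation | high score) ≈ 0.2778; Pr(strong preparation | high score, ¬easy paper) ≈ 0.5369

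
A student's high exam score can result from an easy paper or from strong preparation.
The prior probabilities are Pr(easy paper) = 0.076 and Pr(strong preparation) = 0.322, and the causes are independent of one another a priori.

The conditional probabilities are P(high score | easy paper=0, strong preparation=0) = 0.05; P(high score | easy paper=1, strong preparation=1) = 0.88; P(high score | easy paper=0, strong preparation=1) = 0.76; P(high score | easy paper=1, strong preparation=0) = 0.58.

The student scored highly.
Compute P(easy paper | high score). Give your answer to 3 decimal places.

P(high score) = 0.05·0.924·0.678 + 0.76·0.924·0.322 + 0.58·0.076·0.678 + 0.88·0.076·0.322 = 0.031324 + 0.226121 + 0.029886 + 0.021535 = 0.308866
The easy paper-present share is 0.029886 + 0.021535 = 0.051421.
So P(easy paper | high score) = 0.051421/0.308866 ≈ 0.166.

P(easy paper | high score) ≈ 0.166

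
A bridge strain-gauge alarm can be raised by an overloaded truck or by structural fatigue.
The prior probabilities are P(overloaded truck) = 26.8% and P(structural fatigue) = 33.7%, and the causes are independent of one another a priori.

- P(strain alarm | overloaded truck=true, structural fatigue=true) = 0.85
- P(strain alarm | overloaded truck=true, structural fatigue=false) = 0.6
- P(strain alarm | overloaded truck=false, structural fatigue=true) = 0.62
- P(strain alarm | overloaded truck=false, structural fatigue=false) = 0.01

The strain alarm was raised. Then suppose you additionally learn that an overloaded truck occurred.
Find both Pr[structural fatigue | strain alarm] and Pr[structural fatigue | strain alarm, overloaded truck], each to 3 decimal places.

Pr[structural fatigue | strain alarm] ≈ 0.673; Pr[structural fatigue | strain alarm, overloaded truck] ≈ 0.419

P(strain alarm) = 0.01×0.732×0.663 + 0.62×0.732×0.337 + 0.6×0.268×0.663 + 0.85×0.268×0.337 = 0.004853 + 0.152944 + 0.106610 + 0.076769 = 0.341176
Of this, 0.229713 comes from 0.152944 + 0.076769 (the structural fatigue=true cases).
Hence the posterior is 0.229713/0.341176 ≈ 0.673.

With the extra evidence:
Sum P(strain alarm|·) weighted by the priors over both values of structural fatigue:
  P(strain alarm | overloaded truck) = 0.6*0.663 + 0.85*0.337
        = 0.397800 + 0.286450 = 0.684250
The terms with structural fatigue present sum to 0.286450, so
  P(structural fatigue | strain alarm, overloaded truck) = 0.286450 / 0.684250 ≈ 0.419
The drop from 0.673 to 0.419 is the explaining-away (discounting) effect.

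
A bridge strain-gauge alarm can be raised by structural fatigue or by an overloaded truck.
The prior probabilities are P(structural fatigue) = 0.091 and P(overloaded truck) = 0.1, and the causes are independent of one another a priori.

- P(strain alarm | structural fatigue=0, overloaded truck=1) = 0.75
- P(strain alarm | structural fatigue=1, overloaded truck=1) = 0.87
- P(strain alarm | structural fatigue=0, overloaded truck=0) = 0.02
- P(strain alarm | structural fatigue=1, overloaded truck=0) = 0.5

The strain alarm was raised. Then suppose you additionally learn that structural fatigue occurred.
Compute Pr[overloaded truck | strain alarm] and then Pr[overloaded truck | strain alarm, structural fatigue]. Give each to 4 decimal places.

For the numerator, keep only overloaded truck=true terms: 0.068175 + 0.007917 = 0.076092
Denominator P(strain alarm): 0.02*0.909*0.9 + 0.75*0.909*0.1 + 0.5*0.091*0.9 + 0.87*0.091*0.1 = 0.133404
P(overloaded truck | strain alarm) = 0.076092/0.133404 ≈ 0.5704

With the extra evidence:
P(strain alarm | structural fatigue) = 0.5×0.9 + 0.87×0.1 = 0.450000 + 0.087000 = 0.537000
The overloaded truck-present share is 0.87×0.1 = 0.087000.
So P(overloaded truck | strain alarm, structural fatigue) = 0.087000/0.537000 ≈ 0.1620.
This is intercausal reasoning (explaining away): once structural fatigue accounts for the strain alarm, overloaded truck becomes less likely.

Pr[overloaded truck | strain alarm] ≈ 0.5704; Pr[overloaded truck | strain alarm, structural fatigue] ≈ 0.1620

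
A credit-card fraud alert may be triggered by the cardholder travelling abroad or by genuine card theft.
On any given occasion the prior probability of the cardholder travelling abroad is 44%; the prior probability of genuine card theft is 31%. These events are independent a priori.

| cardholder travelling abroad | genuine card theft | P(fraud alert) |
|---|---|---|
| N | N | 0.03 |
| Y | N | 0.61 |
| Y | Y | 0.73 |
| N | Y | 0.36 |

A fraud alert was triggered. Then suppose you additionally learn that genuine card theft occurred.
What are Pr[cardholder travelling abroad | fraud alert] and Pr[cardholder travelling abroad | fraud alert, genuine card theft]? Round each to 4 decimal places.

Pr[cardholder travelling abroad | fraud alert] ≈ 0.7935; Pr[cardholder travelling abroad | fraud alert, genuine card theft] ≈ 0.6144

P(fraud alert) = 0.03*0.56*0.69 + 0.36*0.56*0.31 + 0.61*0.44*0.69 + 0.73*0.44*0.31 = 0.011592 + 0.062496 + 0.185196 + 0.099572 = 0.358856
Of this, 0.284768 comes from 0.185196 + 0.099572 (the cardholder travelling abroad=true cases).
So P(cardholder travelling abroad | fraud alert) = 0.284768/0.358856 ≈ 0.7935.

Now also conditioning on genuine card theft=true:
For the numerator, keep only cardholder travelling abroad=true terms: 0.73×0.44 = 0.321200
The normalizing constant is 0.36×0.56 + 0.73×0.44 = 0.522800
P(cardholder travelling abroad | fraud alert, genuine card theft) = 0.321200/0.522800 ≈ 0.6144
This is intercausal reasoning (explaining away): once genuine card theft accounts for the fraud alert, cardholder travelling abroad becomes less likely.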